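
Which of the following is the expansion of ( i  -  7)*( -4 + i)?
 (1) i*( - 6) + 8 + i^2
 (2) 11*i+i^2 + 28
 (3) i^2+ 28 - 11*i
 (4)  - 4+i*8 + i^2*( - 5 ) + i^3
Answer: 3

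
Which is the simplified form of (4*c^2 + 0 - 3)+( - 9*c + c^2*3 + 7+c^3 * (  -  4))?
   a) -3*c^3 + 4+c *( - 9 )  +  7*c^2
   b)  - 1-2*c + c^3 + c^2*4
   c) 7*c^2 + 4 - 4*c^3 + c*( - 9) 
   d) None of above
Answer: c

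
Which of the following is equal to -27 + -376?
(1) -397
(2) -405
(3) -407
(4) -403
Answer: 4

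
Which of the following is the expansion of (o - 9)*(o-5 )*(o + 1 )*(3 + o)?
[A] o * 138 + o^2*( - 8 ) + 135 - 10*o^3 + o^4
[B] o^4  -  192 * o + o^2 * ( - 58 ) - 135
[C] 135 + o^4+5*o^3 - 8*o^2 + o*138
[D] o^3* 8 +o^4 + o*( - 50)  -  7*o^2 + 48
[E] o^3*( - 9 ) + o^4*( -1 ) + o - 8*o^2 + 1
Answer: A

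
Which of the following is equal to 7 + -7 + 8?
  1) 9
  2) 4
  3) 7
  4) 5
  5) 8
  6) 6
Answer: 5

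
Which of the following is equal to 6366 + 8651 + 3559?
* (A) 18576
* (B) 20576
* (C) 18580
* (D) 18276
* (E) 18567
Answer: A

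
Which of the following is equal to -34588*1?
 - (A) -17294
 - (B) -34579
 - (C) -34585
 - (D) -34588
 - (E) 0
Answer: D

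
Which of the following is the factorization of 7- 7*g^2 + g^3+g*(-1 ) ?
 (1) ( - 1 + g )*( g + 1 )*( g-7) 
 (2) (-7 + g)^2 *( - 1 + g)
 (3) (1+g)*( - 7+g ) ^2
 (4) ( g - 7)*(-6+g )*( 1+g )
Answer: 1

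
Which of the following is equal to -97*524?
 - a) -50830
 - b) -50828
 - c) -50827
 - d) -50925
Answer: b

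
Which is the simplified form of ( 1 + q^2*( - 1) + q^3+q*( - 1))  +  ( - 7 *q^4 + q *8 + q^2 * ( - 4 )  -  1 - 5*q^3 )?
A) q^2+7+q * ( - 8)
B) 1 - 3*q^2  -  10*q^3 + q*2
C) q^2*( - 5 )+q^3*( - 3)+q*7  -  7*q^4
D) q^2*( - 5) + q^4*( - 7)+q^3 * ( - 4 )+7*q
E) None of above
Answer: D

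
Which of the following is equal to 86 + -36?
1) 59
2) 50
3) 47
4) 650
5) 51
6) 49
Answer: 2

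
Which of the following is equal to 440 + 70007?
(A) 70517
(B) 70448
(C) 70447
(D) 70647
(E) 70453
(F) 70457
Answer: C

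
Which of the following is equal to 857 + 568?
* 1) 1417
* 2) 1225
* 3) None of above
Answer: 3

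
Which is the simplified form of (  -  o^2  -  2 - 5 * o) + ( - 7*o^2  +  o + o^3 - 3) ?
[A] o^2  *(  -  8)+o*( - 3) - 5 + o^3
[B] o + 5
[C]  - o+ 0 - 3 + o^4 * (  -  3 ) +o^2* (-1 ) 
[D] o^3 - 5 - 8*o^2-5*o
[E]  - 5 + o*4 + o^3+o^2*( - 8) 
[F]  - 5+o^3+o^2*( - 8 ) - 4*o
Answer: F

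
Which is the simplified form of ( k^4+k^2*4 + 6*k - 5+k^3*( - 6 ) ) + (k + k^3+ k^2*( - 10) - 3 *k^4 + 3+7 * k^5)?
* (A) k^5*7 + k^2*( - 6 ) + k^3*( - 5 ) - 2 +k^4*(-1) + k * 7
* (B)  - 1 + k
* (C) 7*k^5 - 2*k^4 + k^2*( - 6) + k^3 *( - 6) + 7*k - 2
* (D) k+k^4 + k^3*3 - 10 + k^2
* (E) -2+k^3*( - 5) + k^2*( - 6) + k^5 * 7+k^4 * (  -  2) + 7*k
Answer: E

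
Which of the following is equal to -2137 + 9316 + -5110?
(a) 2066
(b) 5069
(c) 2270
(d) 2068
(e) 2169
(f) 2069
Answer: f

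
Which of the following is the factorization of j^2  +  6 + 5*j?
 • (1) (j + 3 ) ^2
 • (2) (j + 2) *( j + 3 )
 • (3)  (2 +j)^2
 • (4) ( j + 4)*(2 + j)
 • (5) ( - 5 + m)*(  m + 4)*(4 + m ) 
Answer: 2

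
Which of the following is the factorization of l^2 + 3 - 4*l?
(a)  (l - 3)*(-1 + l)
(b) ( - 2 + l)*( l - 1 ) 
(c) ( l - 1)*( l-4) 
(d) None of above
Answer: a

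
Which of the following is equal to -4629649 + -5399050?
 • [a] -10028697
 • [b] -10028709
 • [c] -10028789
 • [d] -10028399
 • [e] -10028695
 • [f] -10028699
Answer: f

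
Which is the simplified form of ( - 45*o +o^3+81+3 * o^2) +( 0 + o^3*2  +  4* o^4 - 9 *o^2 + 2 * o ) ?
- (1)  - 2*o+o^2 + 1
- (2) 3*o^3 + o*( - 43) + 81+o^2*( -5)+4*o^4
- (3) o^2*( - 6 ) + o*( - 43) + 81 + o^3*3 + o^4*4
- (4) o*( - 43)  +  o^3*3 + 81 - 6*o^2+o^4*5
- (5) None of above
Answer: 3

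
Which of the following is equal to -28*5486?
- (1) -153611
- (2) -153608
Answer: 2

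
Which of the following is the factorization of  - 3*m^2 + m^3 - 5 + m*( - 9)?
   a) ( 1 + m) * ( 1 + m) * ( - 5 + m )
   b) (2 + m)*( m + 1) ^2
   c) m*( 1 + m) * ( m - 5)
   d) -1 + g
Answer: a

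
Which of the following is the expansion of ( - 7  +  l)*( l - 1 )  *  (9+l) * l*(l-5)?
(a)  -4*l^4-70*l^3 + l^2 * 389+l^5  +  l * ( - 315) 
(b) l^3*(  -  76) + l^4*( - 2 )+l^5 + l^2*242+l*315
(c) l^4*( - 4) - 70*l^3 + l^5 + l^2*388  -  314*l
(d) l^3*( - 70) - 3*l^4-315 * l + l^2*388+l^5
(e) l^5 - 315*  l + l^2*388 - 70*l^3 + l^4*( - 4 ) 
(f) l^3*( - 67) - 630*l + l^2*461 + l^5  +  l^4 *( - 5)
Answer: e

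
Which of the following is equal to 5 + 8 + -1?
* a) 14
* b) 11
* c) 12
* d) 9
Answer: c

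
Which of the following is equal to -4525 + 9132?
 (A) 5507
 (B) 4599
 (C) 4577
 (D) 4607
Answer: D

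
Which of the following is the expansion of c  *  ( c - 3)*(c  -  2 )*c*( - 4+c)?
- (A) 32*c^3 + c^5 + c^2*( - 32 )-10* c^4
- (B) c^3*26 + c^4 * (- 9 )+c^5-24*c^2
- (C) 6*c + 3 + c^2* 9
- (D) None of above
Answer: B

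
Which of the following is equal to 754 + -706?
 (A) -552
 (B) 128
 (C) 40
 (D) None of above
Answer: D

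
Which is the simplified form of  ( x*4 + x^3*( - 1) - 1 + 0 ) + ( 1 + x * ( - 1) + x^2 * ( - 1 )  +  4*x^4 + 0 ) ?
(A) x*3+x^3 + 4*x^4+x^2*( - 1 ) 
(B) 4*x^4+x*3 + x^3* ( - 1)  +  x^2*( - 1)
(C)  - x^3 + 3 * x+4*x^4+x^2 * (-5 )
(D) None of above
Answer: B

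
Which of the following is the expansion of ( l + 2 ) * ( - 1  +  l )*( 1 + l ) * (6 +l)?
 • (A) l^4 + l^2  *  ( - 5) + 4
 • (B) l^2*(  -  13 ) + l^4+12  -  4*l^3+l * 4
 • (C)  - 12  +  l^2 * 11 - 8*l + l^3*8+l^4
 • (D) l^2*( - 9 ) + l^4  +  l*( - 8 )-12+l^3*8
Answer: C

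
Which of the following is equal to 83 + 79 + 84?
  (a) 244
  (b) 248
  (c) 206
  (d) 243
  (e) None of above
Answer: e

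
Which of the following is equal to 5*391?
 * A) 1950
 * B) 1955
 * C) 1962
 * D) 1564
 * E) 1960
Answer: B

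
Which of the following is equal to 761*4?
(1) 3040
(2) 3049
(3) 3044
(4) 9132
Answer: 3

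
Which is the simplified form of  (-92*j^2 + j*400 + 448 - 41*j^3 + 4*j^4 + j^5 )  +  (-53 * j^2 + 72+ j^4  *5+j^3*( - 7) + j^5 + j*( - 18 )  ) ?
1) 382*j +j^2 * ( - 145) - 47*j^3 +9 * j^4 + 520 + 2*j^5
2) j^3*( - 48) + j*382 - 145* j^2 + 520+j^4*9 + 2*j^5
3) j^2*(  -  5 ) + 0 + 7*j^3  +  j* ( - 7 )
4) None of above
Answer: 2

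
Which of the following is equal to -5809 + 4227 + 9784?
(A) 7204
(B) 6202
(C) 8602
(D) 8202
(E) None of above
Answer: D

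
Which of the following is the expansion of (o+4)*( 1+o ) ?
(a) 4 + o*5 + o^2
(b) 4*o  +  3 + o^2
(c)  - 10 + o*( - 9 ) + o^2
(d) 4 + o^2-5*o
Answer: a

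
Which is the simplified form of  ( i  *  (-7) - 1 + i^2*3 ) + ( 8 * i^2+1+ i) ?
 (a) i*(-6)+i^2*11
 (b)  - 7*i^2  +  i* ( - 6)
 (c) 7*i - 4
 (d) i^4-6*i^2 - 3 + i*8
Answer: a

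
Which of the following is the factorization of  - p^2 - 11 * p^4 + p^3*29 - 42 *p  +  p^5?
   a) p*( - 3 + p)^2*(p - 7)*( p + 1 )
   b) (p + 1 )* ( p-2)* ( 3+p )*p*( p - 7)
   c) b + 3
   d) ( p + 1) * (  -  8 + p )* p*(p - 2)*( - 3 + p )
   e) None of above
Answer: e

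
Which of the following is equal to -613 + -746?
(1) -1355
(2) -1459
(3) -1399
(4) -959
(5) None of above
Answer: 5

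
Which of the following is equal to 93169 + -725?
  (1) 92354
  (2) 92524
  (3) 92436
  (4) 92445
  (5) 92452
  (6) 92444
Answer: 6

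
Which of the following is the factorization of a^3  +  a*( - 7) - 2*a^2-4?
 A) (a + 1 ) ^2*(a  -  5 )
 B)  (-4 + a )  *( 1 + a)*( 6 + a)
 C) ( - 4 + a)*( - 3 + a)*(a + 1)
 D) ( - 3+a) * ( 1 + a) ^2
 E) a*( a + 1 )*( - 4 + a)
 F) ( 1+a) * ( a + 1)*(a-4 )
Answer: F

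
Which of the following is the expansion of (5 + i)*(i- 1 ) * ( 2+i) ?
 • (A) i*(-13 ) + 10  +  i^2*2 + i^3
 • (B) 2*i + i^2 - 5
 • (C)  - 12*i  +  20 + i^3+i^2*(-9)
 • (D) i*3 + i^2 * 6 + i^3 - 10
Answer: D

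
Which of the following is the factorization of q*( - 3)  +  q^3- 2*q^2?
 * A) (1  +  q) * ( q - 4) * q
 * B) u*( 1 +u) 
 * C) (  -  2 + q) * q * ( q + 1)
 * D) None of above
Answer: D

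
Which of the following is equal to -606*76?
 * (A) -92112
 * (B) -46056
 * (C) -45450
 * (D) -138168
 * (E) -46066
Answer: B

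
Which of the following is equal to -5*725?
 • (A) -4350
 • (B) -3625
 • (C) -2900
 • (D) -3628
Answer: B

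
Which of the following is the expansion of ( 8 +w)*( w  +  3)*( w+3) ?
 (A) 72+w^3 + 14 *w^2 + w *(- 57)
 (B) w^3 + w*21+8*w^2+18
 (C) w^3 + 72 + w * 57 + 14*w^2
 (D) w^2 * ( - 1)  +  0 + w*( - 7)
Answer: C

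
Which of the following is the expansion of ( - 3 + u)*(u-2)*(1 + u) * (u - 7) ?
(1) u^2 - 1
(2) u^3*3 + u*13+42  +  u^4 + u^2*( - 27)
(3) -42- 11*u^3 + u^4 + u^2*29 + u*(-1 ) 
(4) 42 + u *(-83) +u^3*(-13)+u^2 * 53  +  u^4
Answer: 3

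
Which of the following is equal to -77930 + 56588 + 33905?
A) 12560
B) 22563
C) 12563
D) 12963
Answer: C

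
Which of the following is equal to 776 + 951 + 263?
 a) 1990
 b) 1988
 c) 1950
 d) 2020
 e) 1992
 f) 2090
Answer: a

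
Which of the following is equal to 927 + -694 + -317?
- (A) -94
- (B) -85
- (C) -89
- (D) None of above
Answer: D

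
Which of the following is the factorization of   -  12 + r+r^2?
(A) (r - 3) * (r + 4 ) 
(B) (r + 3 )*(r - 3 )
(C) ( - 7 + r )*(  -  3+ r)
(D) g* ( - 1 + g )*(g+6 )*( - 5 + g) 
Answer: A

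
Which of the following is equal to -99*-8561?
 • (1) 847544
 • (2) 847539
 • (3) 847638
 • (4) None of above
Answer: 2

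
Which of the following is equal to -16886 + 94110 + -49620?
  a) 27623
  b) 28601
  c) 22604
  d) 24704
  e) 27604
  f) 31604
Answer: e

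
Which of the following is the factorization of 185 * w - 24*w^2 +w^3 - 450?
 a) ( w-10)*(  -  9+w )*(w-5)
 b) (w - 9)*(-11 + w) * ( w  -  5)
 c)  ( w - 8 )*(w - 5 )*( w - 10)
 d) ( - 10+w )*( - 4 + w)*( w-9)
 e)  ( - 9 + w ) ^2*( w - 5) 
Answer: a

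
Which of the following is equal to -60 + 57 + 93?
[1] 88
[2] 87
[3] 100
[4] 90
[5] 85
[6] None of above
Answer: 4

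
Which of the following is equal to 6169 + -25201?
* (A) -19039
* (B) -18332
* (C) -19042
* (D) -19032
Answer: D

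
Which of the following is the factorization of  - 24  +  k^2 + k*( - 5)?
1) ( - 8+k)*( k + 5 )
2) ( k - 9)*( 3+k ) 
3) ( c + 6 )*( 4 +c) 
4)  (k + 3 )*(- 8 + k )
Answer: 4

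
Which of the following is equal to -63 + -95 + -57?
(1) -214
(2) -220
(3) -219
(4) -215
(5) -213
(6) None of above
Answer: 4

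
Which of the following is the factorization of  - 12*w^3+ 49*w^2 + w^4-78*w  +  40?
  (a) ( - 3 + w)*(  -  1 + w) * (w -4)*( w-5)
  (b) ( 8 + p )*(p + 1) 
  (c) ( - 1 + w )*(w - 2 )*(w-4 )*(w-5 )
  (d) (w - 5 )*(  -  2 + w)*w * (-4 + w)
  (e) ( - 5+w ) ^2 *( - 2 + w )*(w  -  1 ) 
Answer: c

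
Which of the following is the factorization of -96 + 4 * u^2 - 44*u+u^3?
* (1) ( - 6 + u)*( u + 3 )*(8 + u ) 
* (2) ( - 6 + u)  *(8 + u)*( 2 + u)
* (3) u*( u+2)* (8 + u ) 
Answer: 2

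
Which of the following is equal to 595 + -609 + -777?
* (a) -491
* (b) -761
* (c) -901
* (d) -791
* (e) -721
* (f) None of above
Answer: d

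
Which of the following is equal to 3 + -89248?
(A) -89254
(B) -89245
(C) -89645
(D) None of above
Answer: B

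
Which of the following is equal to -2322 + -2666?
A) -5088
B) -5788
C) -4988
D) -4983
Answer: C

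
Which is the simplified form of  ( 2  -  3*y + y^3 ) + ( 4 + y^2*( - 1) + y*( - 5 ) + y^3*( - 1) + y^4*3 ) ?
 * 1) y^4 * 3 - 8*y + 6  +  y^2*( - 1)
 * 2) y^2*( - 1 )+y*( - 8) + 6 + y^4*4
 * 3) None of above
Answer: 1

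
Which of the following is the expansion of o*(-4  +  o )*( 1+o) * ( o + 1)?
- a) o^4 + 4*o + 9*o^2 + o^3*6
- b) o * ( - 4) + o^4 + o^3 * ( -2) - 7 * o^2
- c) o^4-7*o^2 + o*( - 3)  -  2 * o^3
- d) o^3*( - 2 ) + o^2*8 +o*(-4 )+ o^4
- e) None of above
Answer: b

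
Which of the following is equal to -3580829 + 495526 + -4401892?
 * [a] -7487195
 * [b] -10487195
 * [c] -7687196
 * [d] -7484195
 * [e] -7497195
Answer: a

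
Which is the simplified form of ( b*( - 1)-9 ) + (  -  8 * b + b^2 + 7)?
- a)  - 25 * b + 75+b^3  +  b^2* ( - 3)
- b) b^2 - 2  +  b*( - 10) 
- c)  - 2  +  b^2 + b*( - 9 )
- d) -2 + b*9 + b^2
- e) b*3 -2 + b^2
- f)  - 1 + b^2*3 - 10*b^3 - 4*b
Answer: c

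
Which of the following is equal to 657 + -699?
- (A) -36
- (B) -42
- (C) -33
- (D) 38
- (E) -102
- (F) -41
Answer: B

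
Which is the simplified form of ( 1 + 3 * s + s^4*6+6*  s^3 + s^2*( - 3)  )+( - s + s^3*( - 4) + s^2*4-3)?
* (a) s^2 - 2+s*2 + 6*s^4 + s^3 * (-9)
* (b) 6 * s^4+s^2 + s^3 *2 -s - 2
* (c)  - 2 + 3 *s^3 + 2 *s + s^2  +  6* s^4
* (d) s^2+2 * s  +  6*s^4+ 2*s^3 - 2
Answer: d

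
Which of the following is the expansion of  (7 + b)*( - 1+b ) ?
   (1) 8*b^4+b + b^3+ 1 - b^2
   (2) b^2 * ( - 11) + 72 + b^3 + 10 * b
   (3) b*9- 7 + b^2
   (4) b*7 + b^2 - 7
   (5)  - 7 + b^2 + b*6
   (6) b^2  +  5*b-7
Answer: 5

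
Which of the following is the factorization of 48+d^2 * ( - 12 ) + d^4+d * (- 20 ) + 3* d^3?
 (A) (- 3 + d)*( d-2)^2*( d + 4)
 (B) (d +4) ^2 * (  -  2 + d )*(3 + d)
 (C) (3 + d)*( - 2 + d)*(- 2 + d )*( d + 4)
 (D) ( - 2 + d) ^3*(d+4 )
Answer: C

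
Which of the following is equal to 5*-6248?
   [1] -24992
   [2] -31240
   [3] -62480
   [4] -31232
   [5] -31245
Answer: 2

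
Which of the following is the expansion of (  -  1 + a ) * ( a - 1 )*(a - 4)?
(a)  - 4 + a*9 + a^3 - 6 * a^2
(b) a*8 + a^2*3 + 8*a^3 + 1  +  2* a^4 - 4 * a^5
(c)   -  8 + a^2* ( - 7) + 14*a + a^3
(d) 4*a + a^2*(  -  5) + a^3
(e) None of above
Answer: a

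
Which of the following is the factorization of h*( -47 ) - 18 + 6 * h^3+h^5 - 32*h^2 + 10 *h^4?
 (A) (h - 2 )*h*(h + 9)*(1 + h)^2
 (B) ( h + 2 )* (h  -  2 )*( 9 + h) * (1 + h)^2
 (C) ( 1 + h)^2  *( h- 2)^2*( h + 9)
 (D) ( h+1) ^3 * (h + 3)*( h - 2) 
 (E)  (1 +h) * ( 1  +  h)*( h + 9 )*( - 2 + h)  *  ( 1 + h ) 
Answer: E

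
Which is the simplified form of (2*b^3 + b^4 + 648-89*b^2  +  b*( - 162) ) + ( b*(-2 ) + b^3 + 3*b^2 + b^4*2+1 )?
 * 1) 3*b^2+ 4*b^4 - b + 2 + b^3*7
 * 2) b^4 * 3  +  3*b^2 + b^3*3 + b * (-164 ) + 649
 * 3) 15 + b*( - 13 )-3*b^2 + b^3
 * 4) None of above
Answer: 4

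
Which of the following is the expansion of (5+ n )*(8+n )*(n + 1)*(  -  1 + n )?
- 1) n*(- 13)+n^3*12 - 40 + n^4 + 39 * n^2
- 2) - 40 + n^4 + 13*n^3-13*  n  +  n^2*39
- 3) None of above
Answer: 2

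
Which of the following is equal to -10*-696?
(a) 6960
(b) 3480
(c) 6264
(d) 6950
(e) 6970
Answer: a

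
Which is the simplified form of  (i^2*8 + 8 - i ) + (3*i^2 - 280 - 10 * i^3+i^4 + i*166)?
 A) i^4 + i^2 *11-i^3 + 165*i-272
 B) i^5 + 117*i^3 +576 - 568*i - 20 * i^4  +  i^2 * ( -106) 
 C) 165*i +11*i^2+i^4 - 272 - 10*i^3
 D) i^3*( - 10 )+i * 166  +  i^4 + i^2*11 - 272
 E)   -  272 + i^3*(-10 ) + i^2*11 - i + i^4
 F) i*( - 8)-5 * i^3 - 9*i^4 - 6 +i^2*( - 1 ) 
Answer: C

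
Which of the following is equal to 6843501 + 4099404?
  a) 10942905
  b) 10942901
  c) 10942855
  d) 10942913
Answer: a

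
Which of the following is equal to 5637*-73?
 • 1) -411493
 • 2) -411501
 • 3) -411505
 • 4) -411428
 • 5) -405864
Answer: 2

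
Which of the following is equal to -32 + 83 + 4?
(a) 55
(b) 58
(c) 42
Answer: a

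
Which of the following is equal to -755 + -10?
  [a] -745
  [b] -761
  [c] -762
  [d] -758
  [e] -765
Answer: e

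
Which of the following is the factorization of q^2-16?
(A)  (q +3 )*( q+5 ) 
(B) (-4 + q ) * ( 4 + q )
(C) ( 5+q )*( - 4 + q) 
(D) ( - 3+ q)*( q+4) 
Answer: B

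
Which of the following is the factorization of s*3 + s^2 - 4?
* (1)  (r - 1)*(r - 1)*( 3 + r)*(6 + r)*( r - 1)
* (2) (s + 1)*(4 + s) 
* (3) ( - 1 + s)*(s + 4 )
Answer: 3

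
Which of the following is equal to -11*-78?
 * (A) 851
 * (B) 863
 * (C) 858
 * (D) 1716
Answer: C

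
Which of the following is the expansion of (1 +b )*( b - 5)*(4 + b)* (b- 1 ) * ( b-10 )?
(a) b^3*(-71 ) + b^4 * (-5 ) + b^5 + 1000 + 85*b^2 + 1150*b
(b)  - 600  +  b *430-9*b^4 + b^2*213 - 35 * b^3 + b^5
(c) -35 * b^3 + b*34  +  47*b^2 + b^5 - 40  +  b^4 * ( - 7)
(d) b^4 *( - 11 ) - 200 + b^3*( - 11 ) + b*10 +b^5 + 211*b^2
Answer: d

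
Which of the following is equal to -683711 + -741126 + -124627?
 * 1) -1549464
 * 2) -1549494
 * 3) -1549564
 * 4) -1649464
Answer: 1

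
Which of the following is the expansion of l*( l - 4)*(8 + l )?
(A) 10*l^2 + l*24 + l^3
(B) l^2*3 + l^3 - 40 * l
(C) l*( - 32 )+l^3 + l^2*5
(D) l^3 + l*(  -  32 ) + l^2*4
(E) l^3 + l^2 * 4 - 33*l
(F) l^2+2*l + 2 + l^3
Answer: D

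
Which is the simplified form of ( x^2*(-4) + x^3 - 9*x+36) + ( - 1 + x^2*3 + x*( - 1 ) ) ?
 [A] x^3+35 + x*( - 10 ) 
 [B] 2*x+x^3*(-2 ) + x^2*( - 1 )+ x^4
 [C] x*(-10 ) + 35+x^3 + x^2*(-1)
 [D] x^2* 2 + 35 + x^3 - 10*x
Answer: C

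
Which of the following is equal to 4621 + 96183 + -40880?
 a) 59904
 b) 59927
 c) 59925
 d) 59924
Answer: d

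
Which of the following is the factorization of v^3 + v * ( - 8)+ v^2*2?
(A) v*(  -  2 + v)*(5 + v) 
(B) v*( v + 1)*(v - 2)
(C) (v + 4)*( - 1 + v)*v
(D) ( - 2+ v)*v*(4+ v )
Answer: D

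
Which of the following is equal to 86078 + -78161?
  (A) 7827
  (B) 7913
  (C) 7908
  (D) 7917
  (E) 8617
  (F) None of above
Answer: D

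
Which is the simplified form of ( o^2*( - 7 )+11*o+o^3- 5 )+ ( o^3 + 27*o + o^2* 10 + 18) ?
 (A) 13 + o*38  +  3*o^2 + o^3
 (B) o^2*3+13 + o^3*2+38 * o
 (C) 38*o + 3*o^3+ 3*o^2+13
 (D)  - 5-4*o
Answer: B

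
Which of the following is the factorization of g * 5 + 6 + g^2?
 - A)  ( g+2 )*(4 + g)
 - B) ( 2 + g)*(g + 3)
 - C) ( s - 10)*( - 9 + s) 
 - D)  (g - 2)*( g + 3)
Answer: B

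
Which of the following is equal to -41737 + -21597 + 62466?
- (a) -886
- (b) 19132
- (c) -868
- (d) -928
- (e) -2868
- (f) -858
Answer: c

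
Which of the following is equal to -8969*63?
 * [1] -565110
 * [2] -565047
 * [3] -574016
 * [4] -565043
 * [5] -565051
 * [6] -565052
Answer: 2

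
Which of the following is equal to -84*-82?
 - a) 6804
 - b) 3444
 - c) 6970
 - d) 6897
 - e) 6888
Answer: e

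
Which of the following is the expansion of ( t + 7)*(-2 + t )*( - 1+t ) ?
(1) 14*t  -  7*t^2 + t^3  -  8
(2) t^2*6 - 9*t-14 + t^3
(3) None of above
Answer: 3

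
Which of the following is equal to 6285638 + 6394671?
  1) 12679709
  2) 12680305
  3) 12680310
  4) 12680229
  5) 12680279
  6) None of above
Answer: 6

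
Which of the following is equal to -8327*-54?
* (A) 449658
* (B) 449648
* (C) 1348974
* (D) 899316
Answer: A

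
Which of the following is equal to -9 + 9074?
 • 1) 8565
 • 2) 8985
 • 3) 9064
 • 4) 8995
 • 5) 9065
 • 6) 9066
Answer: 5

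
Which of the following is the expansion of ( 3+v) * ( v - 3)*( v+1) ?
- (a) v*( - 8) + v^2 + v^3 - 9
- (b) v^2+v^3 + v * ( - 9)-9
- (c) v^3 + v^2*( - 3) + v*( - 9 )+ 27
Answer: b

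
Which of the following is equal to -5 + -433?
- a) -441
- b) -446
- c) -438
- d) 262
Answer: c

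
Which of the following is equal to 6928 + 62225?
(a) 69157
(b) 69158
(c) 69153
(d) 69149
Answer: c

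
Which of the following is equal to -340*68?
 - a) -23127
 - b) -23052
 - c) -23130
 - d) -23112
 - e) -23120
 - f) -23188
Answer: e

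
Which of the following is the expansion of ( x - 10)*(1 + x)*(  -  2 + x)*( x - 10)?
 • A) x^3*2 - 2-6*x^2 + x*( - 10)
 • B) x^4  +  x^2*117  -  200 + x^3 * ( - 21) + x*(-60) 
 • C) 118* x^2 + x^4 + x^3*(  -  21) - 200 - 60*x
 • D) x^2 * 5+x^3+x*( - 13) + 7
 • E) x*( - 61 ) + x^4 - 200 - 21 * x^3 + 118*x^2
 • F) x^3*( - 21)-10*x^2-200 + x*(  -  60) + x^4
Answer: C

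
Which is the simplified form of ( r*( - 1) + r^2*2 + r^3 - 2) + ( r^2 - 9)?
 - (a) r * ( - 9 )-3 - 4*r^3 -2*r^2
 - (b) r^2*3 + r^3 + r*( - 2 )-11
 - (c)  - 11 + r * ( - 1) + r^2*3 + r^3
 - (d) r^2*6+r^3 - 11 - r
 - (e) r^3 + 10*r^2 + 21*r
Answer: c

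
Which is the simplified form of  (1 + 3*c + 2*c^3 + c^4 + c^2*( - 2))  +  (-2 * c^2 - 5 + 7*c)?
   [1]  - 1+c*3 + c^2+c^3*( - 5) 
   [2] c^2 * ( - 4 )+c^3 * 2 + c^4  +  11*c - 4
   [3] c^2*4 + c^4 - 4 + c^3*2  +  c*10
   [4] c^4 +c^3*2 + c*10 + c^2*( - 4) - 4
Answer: 4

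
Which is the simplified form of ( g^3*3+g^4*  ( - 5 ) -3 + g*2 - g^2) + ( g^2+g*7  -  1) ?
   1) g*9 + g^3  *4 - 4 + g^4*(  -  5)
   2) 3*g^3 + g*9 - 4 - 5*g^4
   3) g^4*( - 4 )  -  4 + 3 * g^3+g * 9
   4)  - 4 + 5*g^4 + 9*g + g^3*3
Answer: 2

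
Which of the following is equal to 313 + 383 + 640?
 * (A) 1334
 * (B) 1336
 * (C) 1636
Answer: B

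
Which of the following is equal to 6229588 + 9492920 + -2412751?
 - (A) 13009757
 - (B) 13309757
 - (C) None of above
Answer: B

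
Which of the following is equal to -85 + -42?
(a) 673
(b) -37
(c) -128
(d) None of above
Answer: d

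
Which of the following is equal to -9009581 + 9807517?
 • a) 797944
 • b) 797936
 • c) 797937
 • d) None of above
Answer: b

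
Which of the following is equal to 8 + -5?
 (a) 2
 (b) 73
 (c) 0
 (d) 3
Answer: d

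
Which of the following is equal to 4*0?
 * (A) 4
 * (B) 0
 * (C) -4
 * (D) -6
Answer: B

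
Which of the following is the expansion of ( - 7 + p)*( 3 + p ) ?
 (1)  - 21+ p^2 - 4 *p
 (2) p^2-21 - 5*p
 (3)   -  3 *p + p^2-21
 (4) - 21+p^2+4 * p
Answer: 1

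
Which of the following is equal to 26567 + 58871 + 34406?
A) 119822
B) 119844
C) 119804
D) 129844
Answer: B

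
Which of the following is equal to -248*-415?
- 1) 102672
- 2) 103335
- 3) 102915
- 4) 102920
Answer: 4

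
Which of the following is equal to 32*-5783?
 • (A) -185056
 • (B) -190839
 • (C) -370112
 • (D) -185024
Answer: A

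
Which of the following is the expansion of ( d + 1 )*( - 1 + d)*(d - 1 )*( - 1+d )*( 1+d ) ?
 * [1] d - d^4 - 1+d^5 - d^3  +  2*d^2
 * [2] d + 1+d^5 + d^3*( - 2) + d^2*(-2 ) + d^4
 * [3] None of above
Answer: 3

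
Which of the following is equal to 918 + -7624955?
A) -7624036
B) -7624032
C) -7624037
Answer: C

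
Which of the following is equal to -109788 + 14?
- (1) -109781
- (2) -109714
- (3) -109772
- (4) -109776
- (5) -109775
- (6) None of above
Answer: 6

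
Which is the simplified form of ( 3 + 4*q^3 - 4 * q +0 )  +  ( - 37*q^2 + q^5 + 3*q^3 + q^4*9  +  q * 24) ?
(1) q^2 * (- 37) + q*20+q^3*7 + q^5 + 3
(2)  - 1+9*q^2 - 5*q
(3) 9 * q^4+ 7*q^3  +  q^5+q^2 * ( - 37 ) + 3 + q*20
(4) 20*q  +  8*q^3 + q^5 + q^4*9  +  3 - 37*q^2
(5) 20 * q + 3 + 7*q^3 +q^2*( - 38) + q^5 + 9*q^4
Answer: 3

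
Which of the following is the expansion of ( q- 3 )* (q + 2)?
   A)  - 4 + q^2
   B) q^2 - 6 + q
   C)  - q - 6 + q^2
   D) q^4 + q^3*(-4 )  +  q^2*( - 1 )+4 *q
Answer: C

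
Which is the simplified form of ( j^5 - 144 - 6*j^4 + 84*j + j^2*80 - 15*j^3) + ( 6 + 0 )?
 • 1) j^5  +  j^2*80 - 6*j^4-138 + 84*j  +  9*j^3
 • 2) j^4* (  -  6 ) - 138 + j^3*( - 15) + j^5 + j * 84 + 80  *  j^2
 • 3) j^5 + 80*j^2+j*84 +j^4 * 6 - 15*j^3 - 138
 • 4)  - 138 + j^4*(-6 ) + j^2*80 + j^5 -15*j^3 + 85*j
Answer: 2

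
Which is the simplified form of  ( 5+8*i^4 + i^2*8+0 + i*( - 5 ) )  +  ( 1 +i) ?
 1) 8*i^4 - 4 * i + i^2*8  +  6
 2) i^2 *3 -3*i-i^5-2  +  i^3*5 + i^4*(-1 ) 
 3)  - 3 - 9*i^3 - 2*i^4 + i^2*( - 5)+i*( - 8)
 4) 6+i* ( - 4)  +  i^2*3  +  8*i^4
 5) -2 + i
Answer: 1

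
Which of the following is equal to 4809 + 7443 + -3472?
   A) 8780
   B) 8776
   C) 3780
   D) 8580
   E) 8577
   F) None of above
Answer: A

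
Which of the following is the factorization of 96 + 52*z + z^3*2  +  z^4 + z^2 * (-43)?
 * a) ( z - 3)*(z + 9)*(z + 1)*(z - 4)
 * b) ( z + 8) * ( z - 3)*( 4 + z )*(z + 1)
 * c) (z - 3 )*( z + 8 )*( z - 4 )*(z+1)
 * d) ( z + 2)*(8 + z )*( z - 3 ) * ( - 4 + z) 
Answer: c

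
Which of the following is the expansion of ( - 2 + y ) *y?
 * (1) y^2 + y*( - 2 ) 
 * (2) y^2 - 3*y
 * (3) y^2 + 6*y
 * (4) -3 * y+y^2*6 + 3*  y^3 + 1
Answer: 1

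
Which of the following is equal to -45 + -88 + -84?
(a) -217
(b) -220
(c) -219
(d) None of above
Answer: a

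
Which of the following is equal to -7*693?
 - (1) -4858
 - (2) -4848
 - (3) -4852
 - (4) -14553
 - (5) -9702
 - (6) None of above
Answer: 6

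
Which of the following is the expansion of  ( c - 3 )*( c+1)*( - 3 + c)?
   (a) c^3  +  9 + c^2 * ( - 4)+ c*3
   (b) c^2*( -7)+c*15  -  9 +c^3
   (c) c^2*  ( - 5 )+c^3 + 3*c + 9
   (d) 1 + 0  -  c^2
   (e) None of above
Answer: c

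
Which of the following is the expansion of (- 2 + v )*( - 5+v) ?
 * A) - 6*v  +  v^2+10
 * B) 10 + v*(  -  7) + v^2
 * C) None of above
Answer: B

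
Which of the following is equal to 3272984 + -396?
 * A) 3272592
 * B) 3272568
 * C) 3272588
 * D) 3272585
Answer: C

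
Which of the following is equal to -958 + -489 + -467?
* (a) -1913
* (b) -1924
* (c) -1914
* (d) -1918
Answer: c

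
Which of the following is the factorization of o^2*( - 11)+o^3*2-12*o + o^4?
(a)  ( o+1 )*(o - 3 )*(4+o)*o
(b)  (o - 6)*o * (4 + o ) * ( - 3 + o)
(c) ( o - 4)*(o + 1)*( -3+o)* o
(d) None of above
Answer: a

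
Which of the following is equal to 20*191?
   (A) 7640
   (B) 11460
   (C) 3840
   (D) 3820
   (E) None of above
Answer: D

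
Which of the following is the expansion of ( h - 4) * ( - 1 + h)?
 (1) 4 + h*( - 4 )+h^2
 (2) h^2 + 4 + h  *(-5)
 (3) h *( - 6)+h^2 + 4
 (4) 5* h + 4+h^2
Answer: 2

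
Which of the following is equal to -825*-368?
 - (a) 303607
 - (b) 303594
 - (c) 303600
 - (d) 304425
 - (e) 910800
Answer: c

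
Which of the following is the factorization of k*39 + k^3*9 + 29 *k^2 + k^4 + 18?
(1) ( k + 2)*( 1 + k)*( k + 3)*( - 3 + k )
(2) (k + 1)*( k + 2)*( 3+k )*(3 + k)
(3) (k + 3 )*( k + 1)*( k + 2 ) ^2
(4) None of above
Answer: 2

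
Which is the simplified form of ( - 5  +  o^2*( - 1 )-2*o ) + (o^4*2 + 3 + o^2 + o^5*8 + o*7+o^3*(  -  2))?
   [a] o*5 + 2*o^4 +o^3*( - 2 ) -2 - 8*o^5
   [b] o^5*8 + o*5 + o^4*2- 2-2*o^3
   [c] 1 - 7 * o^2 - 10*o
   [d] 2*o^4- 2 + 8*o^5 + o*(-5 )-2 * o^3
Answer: b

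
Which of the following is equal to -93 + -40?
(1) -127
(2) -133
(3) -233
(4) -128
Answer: 2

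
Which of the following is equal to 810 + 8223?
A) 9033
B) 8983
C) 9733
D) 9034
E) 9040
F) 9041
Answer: A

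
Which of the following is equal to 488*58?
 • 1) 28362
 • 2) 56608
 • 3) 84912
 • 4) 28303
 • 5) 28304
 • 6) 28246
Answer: 5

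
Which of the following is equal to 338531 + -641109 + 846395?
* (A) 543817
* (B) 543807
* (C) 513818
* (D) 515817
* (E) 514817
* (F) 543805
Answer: A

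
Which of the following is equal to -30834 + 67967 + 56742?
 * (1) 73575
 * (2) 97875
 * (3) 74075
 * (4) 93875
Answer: 4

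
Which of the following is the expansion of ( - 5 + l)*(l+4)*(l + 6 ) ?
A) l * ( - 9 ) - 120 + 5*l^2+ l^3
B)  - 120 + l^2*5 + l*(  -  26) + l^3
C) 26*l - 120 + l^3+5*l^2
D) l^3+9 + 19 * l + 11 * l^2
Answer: B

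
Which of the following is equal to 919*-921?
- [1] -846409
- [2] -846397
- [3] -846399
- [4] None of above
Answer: 3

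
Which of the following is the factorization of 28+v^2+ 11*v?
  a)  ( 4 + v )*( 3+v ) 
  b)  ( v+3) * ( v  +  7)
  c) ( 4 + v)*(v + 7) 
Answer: c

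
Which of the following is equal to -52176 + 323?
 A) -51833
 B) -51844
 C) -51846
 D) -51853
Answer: D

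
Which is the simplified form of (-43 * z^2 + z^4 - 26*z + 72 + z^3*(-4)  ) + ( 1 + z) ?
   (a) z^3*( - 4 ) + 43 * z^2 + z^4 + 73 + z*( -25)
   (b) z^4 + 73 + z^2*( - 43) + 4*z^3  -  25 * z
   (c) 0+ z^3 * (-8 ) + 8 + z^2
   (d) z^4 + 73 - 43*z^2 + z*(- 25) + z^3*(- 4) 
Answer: d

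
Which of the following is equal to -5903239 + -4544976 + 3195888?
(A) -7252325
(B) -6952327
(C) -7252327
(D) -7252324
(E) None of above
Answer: C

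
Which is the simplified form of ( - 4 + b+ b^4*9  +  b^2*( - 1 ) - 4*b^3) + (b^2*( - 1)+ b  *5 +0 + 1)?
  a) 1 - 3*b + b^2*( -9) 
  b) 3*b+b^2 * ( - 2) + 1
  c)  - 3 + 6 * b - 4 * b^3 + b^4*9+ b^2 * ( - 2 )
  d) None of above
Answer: c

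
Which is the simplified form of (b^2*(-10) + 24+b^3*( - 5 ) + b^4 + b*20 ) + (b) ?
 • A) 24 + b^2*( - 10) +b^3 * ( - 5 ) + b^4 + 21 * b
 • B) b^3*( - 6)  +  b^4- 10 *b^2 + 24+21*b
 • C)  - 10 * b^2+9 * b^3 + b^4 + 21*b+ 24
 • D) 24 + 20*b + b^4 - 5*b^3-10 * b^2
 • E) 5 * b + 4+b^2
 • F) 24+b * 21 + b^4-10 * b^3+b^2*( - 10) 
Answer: A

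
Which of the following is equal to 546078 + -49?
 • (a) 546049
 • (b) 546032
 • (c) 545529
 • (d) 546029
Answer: d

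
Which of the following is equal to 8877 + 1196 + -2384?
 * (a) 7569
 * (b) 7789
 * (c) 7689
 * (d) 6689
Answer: c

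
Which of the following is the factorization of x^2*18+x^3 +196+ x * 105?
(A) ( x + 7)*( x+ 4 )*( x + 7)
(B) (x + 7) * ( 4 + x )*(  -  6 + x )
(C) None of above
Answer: A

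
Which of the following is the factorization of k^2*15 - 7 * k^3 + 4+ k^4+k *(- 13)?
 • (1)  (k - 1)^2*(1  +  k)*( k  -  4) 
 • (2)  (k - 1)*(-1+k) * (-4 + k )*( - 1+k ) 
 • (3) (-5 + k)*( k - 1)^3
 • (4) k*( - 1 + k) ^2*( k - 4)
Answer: 2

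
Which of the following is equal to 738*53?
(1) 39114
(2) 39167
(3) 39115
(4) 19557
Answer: 1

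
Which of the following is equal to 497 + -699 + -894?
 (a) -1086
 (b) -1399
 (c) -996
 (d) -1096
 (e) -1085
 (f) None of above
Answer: d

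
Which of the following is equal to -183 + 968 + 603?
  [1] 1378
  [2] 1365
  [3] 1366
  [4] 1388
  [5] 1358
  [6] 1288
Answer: 4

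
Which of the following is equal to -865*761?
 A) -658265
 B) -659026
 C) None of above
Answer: A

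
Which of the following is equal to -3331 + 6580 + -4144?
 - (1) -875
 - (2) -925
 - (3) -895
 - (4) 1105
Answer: 3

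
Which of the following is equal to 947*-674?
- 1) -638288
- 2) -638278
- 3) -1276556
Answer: 2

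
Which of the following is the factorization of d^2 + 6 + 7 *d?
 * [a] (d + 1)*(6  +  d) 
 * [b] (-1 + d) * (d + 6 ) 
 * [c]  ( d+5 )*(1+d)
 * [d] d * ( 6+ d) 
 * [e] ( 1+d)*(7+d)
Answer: a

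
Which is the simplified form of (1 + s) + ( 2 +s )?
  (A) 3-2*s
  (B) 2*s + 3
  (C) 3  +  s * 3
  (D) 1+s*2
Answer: B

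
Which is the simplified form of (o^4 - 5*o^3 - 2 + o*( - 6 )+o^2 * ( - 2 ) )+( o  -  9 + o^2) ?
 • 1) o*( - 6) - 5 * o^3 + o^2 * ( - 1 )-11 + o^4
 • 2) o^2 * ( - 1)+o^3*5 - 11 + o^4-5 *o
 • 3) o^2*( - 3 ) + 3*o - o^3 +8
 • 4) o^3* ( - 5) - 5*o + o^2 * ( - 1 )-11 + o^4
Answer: 4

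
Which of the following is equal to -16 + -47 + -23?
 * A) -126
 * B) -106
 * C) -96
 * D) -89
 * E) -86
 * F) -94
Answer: E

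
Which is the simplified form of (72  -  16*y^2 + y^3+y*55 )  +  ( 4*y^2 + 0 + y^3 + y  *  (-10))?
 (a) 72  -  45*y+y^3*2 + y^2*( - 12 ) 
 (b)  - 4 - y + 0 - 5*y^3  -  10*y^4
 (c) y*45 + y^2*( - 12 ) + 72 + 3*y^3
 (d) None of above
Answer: d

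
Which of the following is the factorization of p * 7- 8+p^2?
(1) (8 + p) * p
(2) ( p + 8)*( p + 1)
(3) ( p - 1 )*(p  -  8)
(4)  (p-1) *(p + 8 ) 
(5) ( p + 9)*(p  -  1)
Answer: 4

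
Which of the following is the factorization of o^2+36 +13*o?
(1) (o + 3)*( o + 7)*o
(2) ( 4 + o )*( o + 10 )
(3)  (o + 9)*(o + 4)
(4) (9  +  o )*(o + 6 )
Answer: 3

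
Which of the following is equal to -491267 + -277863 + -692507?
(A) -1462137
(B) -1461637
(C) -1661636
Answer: B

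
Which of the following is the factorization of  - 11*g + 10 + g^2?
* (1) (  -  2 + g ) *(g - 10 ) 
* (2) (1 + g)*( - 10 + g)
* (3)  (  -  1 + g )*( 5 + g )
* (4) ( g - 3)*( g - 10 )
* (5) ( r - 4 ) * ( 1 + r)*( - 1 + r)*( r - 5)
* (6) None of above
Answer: 6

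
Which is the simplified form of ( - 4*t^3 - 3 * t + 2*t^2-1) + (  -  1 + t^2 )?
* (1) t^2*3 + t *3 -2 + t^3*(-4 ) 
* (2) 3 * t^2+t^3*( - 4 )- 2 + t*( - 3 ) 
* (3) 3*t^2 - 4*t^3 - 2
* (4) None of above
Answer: 2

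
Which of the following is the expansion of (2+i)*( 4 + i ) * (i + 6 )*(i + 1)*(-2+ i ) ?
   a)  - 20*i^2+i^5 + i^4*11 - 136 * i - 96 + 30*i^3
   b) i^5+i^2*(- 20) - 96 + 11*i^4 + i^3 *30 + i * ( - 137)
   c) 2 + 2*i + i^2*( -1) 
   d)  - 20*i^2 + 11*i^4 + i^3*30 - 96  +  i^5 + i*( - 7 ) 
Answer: a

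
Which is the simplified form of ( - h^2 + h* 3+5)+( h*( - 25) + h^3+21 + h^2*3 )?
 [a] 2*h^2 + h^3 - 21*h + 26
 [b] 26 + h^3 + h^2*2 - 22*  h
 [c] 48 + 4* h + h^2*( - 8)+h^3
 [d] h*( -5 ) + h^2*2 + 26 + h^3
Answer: b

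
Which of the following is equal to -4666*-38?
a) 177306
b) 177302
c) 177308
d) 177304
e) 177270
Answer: c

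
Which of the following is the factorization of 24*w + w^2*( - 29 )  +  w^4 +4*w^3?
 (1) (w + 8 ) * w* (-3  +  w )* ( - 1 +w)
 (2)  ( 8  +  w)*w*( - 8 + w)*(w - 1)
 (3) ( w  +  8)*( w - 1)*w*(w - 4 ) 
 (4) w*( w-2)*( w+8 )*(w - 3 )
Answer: 1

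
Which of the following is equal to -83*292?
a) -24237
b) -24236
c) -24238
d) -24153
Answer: b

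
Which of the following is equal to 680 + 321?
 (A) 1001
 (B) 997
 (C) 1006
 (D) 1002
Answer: A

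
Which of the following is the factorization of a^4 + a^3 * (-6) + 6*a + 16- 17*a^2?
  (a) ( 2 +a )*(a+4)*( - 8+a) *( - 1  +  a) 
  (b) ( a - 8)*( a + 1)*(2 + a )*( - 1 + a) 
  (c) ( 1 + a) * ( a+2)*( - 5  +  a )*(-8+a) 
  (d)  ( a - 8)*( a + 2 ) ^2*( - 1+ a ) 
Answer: b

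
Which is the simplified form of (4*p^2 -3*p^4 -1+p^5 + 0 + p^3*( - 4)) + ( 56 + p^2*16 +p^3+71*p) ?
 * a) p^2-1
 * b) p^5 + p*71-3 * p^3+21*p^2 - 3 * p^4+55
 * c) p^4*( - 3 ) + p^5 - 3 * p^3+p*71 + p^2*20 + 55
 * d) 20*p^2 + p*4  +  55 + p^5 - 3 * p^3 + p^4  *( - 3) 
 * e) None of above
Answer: c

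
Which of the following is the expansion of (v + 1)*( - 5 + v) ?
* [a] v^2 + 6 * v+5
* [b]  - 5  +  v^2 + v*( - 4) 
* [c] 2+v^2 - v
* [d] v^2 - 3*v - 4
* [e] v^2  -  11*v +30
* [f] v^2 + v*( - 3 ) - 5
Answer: b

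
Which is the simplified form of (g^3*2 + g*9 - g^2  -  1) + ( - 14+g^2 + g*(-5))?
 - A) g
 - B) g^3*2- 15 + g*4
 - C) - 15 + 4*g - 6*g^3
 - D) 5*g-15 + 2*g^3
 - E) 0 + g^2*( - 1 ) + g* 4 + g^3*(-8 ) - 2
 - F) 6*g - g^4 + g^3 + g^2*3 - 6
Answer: B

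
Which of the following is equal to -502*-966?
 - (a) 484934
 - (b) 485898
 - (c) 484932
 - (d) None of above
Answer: c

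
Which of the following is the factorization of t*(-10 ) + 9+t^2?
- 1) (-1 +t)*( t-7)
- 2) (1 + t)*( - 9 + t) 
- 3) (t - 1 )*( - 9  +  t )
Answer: 3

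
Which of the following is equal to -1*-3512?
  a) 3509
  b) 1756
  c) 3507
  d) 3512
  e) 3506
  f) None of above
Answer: d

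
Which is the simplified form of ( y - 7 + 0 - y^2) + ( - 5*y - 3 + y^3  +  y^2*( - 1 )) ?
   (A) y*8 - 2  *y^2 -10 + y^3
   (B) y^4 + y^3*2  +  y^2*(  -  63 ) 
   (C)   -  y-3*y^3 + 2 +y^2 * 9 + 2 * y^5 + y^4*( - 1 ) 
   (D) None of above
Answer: D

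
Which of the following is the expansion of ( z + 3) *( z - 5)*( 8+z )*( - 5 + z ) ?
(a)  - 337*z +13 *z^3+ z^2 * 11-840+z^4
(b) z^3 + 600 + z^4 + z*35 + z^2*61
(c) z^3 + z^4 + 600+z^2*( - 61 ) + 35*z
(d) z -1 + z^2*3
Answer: c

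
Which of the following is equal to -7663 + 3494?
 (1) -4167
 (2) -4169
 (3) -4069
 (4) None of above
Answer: 2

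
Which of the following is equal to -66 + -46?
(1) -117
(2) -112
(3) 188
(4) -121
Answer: 2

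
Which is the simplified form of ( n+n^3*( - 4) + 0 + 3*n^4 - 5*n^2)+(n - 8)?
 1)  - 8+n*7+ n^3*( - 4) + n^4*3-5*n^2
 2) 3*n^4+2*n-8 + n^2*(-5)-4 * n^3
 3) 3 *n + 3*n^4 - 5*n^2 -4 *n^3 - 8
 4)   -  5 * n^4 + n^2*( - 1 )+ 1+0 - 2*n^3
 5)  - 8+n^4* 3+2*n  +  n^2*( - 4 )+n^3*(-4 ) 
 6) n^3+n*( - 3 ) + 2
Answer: 2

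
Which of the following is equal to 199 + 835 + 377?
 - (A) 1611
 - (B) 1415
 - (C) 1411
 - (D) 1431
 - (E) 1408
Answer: C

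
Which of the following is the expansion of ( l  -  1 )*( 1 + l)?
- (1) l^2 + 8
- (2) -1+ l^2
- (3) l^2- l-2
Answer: 2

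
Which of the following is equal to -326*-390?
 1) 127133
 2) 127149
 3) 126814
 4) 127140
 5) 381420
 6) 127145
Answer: 4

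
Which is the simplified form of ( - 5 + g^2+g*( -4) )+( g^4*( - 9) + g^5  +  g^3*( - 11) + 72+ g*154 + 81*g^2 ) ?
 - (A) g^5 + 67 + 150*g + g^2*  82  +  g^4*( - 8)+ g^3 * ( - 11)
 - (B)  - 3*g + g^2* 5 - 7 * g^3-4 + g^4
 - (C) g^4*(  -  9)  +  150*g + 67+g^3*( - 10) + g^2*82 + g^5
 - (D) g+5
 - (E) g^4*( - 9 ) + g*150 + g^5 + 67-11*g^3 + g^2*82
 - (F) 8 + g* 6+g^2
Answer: E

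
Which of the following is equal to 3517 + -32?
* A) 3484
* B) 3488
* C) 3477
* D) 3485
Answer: D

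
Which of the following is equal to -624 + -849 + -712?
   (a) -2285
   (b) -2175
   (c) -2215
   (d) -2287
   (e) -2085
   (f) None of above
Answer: f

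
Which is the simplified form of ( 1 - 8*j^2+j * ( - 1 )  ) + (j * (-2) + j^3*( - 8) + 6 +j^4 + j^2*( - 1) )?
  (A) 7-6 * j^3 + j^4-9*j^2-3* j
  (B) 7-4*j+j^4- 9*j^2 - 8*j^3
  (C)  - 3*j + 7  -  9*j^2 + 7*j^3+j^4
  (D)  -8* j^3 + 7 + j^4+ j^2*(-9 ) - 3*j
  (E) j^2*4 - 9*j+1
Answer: D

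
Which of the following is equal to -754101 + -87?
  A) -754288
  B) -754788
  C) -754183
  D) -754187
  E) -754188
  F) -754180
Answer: E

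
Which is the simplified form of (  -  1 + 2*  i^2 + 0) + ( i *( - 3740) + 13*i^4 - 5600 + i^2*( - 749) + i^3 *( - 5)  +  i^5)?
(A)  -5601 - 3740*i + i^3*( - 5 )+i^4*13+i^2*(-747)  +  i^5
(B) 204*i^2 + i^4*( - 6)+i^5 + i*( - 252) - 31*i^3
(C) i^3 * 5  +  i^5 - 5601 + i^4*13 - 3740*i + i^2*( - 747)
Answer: A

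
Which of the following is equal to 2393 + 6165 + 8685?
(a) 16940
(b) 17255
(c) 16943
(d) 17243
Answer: d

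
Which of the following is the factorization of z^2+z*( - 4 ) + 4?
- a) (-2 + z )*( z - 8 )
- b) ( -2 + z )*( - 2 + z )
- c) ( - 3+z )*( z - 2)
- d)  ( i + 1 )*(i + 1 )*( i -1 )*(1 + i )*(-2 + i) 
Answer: b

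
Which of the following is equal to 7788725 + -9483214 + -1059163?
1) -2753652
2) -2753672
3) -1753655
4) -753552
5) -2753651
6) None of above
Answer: 1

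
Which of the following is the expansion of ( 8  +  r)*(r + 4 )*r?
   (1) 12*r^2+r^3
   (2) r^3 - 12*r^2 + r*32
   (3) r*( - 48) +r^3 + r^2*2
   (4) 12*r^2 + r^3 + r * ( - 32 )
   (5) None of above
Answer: 5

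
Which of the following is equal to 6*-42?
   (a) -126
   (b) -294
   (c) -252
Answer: c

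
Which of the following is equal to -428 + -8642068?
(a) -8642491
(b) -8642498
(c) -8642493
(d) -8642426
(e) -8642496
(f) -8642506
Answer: e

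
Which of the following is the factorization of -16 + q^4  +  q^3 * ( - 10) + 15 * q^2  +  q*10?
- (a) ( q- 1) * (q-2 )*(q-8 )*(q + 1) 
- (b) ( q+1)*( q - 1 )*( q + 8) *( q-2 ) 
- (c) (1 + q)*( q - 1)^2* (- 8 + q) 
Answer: a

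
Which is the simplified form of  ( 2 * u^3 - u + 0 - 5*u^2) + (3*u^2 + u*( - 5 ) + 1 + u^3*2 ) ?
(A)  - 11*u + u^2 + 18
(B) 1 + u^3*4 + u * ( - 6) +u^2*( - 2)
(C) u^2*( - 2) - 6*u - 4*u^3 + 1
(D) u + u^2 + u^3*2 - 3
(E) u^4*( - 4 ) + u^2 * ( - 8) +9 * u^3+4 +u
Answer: B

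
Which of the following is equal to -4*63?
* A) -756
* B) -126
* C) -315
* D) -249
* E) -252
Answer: E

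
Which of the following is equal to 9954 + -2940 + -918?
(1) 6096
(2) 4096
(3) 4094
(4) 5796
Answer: 1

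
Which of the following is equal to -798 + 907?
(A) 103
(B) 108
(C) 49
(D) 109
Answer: D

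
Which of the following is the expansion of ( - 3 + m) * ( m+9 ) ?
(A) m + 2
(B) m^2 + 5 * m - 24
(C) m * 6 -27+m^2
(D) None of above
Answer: C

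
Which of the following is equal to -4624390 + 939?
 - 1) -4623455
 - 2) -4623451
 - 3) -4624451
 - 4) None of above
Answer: 2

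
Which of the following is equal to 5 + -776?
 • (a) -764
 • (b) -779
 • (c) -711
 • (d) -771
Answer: d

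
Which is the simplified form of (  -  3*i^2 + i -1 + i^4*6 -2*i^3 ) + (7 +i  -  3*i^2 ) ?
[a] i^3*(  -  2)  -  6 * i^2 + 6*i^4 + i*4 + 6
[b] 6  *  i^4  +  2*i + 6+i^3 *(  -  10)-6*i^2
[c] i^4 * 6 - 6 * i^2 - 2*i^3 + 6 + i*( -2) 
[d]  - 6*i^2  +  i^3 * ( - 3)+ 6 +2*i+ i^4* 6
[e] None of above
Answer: e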